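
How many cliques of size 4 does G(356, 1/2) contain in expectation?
E[# K_4] = C(356, 4) · (1/2)^C(4, 2) = 658029065 / 2^6 = 10281704.140625

For each 4-subset S of vertices (there are C(356, 4) = 658029065 such S), let X_S = 1 if S induces a K_4 (all C(4, 2) = 6 edges present). Then P(X_S = 1) = (1/2)^6 = 1/64. By linearity of expectation, E[# K_4] = C(356, 4) · (1/2)^6 = 658029065 / 64 = 10281704.140625.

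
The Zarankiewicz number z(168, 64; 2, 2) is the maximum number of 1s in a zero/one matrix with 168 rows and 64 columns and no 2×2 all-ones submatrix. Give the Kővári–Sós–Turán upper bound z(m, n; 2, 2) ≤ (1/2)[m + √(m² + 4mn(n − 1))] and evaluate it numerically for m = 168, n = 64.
z(168, 64; 2, 2) ≤ (1/2)[168 + √(168² + 4·168·64·63)] = (1/2)[168 + √2737728] = 911.3041

Kővári–Sós–Turán: let r_1, ..., r_168 be the row sums and z = Σ r_i the total number of 1s. Each pair of columns can share at most one row with both entries 1 (else a 2×2 all-ones block appears), so Σ_i C(r_i, 2) ≤ C(64, 2) = 2016. By convexity Σ_i C(r_i, 2) ≥ 168·C(z/168, 2) = z(z − 168)/(2·168), giving z² − 168z − 168·64·63 ≤ 0 and hence z ≤ (1/2)[168 + √(28224 + 4·677376)] = (1/2)[168 + √2737728] ≈ (1/2)(168 + 1654.6081) = 911.3041.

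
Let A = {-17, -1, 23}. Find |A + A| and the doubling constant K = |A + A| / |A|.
K = |A + A| / |A| = 6/3 = 2

Enumerate A + A = {a + b : a, b ∈ A}. With |A| = 3, there are |A|^2 = 9 ordered sum pairs; collecting distinct values, A + A = {-34, -18, -2, 6, 22, 46}, so |A + A| = 6. Thus K = 6/3 = 2. For comparison, the minimum possible |A + A| over all 3-element sets is 2·3 − 1 = 5 (so min K = 5/3), attained only by arithmetic progressions.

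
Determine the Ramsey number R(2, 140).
R(2, 140) = 140

R(2, k) = k for all k ≥ 2: in a 2-colouring of K_k, either some edge is red (a red K_2) or all edges are blue (a blue K_k). And K_{139} coloured all-blue has no blue K_140, so R(2, 140) > 139. Hence R(2, 140) = 140.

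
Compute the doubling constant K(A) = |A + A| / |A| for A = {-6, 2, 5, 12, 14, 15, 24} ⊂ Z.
K = |A + A| / |A| = 25/7

Enumerate A + A = {a + b : a, b ∈ A}. With |A| = 7, there are |A|^2 = 49 ordered sum pairs; collecting distinct values, A + A = {-12, -4, -1, 4, 6, 7, 8, 9, 10, 14, 16, 17, 18, 19, 20, 24, 26, 27, 28, 29, 30, 36, 38, 39, 48}, so |A + A| = 25. Thus K = 25/7. For comparison, the minimum possible |A + A| over all 7-element sets is 2·7 − 1 = 13 (so min K = 13/7), attained only by arithmetic progressions.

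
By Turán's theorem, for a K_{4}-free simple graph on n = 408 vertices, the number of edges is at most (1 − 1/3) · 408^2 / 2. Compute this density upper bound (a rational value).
Turán density bound = (2/3) · 408^2/2 = 55488

Turán's theorem: ex(n, K_{r+1}) is achieved by the complete r-partite Turán graph T(n, r) with parts as balanced as possible, and is at most (1 − 1/r) · n^2/2. For r = 3, n = 408: the density bound is (2/3) · 166464/2 = 55488. Since 3 ∣ 408, the Turán graph T(408, 3) has parts of equal size 136, and its edge count e(T(408, 3)) = 55488 attains the density bound exactly.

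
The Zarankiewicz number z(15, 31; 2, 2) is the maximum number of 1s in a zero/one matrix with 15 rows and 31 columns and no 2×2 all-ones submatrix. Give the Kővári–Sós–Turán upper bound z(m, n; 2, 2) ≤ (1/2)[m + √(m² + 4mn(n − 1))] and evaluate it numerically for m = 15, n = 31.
z(15, 31; 2, 2) ≤ (1/2)[15 + √(15² + 4·15·31·30)] = (1/2)[15 + √56025] = 125.848

Kővári–Sós–Turán: let r_1, ..., r_15 be the row sums and z = Σ r_i the total number of 1s. Each pair of columns can share at most one row with both entries 1 (else a 2×2 all-ones block appears), so Σ_i C(r_i, 2) ≤ C(31, 2) = 465. By convexity Σ_i C(r_i, 2) ≥ 15·C(z/15, 2) = z(z − 15)/(2·15), giving z² − 15z − 15·31·30 ≤ 0 and hence z ≤ (1/2)[15 + √(225 + 4·13950)] = (1/2)[15 + √56025] ≈ (1/2)(15 + 236.696) = 125.848.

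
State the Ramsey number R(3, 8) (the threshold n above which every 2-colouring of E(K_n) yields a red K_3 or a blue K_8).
R(3, 8) = 28

Lower bound: an explicit 2-colouring of K_{27} (typically a Paley-type or other structured construction) avoids a red K_3 and a blue K_8, showing R(3, 8) > 27.
Upper bound: the simple Erdős–Szekeres recurrence only gives R(3, 8) ≤ 31; the tight bound R(3, 8) ≤ 28 requires a sharper case analysis (or computer search) of 2-colourings of K_{28}.
Hence R(3, 8) = 28.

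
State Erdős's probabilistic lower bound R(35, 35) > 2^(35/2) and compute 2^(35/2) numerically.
2^(35/2) = 185363.8; so R(35, 35) > 185363.8

Colour each edge of K_n uniformly at random with red/blue. The expected number of monochromatic K_35 is C(n, 35) · 2 · 2^(−C(35,2)). If C(n, 35) · 2^(1 − C(35,2)) < 1, then with positive probability no monochromatic K_35 exists, so R(35, 35) > n. The standard estimate C(n, 35) ≤ n^35/35! shows this inequality holds whenever n ≤ 2^(35/2) (since 35! · 2^(C(35,2) − 1) > 2^(35^2/2) ≥ n^35). Hence R(35, 35) > 2^(35/2) = 185363.8.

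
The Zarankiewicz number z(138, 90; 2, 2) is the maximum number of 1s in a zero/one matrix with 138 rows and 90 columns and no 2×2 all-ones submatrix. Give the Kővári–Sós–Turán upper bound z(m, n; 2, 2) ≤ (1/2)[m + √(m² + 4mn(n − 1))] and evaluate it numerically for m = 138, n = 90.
z(138, 90; 2, 2) ≤ (1/2)[138 + √(138² + 4·138·90·89)] = (1/2)[138 + √4440564] = 1122.6323

Kővári–Sós–Turán: let r_1, ..., r_138 be the row sums and z = Σ r_i the total number of 1s. Each pair of columns can share at most one row with both entries 1 (else a 2×2 all-ones block appears), so Σ_i C(r_i, 2) ≤ C(90, 2) = 4005. By convexity Σ_i C(r_i, 2) ≥ 138·C(z/138, 2) = z(z − 138)/(2·138), giving z² − 138z − 138·90·89 ≤ 0 and hence z ≤ (1/2)[138 + √(19044 + 4·1105380)] = (1/2)[138 + √4440564] ≈ (1/2)(138 + 2107.2646) = 1122.6323.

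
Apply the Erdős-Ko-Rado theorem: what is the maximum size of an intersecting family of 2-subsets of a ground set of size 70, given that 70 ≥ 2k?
max |F| = C(69, 1) = 69

The Erdős-Ko-Rado theorem states: for n ≥ 2k, an intersecting family of k-subsets of an n-element set has size at most C(n − 1, k − 1), with equality for 'star' families {A ⊆ [n] : |A| = k, i ∈ A} (fix an element i). For n = 70, k = 2: C(69, 1) = 69.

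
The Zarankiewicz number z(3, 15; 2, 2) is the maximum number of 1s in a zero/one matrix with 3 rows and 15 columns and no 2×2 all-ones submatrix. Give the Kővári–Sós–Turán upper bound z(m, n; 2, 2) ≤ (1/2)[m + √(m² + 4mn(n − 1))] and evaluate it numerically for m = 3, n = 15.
z(3, 15; 2, 2) ≤ (1/2)[3 + √(3² + 4·3·15·14)] = (1/2)[3 + √2529] = 26.6446

Kővári–Sós–Turán: let r_1, ..., r_3 be the row sums and z = Σ r_i the total number of 1s. Each pair of columns can share at most one row with both entries 1 (else a 2×2 all-ones block appears), so Σ_i C(r_i, 2) ≤ C(15, 2) = 105. By convexity Σ_i C(r_i, 2) ≥ 3·C(z/3, 2) = z(z − 3)/(2·3), giving z² − 3z − 3·15·14 ≤ 0 and hence z ≤ (1/2)[3 + √(9 + 4·630)] = (1/2)[3 + √2529] ≈ (1/2)(3 + 50.2892) = 26.6446.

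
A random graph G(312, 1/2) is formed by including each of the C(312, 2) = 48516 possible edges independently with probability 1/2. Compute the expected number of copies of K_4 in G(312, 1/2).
E[# K_4] = C(312, 4) · (1/2)^C(4, 2) = 387278970 / 2^6 = 193639485/32 = 6051233.90625

For each 4-subset S of vertices (there are C(312, 4) = 387278970 such S), let X_S = 1 if S induces a K_4 (all C(4, 2) = 6 edges present). Then P(X_S = 1) = (1/2)^6 = 1/64. By linearity of expectation, E[# K_4] = C(312, 4) · (1/2)^6 = 387278970 / 64 = 193639485/32 = 6051233.90625.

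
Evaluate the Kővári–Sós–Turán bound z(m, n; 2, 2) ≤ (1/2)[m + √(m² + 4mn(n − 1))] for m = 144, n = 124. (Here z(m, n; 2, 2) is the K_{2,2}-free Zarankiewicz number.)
z(144, 124; 2, 2) ≤ (1/2)[144 + √(144² + 4·144·124·123)] = (1/2)[144 + √8805888] = 1555.7358

Kővári–Sós–Turán: let r_1, ..., r_144 be the row sums and z = Σ r_i the total number of 1s. Each pair of columns can share at most one row with both entries 1 (else a 2×2 all-ones block appears), so Σ_i C(r_i, 2) ≤ C(124, 2) = 7626. By convexity Σ_i C(r_i, 2) ≥ 144·C(z/144, 2) = z(z − 144)/(2·144), giving z² − 144z − 144·124·123 ≤ 0 and hence z ≤ (1/2)[144 + √(20736 + 4·2196288)] = (1/2)[144 + √8805888] ≈ (1/2)(144 + 2967.4717) = 1555.7358.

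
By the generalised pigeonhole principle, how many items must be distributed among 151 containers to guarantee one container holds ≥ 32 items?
n = (32 − 1)·151 + 1 = 4682

By the generalised pigeonhole principle, to guarantee some box contains ≥ r objects we need more than (r − 1) · k objects total. Threshold: n = (r − 1) · k + 1. With r = 32 and k = 151: n = 31 · 151 + 1 = 4681 + 1 = 4682. For n = 4681 = 31 · 151, we can put exactly 31 objects in every box, avoiding 32 in any single one — so 4682 is tight.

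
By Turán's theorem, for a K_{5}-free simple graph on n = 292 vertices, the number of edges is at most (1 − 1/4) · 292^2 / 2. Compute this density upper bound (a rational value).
Turán density bound = (3/4) · 292^2/2 = 31974

Turán's theorem: ex(n, K_{r+1}) is achieved by the complete r-partite Turán graph T(n, r) with parts as balanced as possible, and is at most (1 − 1/r) · n^2/2. For r = 4, n = 292: the density bound is (3/4) · 85264/2 = 31974. Since 4 ∣ 292, the Turán graph T(292, 4) has parts of equal size 73, and its edge count e(T(292, 4)) = 31974 attains the density bound exactly.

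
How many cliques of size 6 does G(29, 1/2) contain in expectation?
E[# K_6] = C(29, 6) · (1/2)^C(6, 2) = 475020 / 2^15 = 118755/8192 ≈ 14.496460

For each 6-subset S of vertices (there are C(29, 6) = 475020 such S), let X_S = 1 if S induces a K_6 (all C(6, 2) = 15 edges present). Then P(X_S = 1) = (1/2)^15 = 1/32768. By linearity of expectation, E[# K_6] = C(29, 6) · (1/2)^15 = 475020 / 32768 = 118755/8192 ≈ 14.496460.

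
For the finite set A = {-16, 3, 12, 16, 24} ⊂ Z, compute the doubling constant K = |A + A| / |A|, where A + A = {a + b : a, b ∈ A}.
K = |A + A| / |A| = 15/5 = 3

Enumerate A + A = {a + b : a, b ∈ A}. With |A| = 5, there are |A|^2 = 25 ordered sum pairs; collecting distinct values, A + A = {-32, -13, -4, 0, 6, 8, 15, 19, 24, 27, 28, 32, 36, 40, 48}, so |A + A| = 15. Thus K = 15/5 = 3. For comparison, the minimum possible |A + A| over all 5-element sets is 2·5 − 1 = 9 (so min K = 9/5), attained only by arithmetic progressions.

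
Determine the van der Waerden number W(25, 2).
W(25, 2) = 25 + 1 = 26

A 2-term AP is any pair of integers, so a monochromatic 2-AP exists iff some colour is used at least twice. With 25 colours, the colouring i ↦ i on {1, ..., 25} uses each colour once, avoiding any monochromatic pair, so W(25, 2) > 25. For {1, ..., 26}, pigeonhole forces two integers of the same colour, which form a monochromatic 2-AP. Hence W(25, 2) = 26.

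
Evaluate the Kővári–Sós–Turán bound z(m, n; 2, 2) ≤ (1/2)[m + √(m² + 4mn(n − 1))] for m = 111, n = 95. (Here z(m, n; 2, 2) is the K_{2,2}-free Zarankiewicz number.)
z(111, 95; 2, 2) ≤ (1/2)[111 + √(111² + 4·111·95·94)] = (1/2)[111 + √3977241] = 1052.6511

Kővári–Sós–Turán: let r_1, ..., r_111 be the row sums and z = Σ r_i the total number of 1s. Each pair of columns can share at most one row with both entries 1 (else a 2×2 all-ones block appears), so Σ_i C(r_i, 2) ≤ C(95, 2) = 4465. By convexity Σ_i C(r_i, 2) ≥ 111·C(z/111, 2) = z(z − 111)/(2·111), giving z² − 111z − 111·95·94 ≤ 0 and hence z ≤ (1/2)[111 + √(12321 + 4·991230)] = (1/2)[111 + √3977241] ≈ (1/2)(111 + 1994.3021) = 1052.6511.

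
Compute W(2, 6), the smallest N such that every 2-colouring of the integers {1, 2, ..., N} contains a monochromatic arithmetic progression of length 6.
W(2, 6) = 1132

W(2, 6) = 1132. The lower bound W(2, 6) > 1131 comes from an explicit good 2-colouring of [1, 1131]; the upper bound W(2, 6) ≤ 1132 was verified by exhaustive search over 2-colourings of [1, 1132].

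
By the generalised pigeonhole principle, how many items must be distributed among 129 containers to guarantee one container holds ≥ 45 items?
n = (45 − 1)·129 + 1 = 5677

By the generalised pigeonhole principle, to guarantee some box contains ≥ r objects we need more than (r − 1) · k objects total. Threshold: n = (r − 1) · k + 1. With r = 45 and k = 129: n = 44 · 129 + 1 = 5676 + 1 = 5677. For n = 5676 = 44 · 129, we can put exactly 44 objects in every box, avoiding 45 in any single one — so 5677 is tight.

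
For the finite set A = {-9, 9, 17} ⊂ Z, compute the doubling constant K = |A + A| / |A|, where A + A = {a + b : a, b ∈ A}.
K = |A + A| / |A| = 6/3 = 2

Enumerate A + A = {a + b : a, b ∈ A}. With |A| = 3, there are |A|^2 = 9 ordered sum pairs; collecting distinct values, A + A = {-18, 0, 8, 18, 26, 34}, so |A + A| = 6. Thus K = 6/3 = 2. For comparison, the minimum possible |A + A| over all 3-element sets is 2·3 − 1 = 5 (so min K = 5/3), attained only by arithmetic progressions.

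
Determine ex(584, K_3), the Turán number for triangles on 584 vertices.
ex(584, K_3) = ⌊584^2/4⌋ = 85264

Mantel (1907): a triangle-free graph on n vertices has at most ⌊n^2/4⌋ edges, with equality for the complete bipartite graph K_{⌊n/2⌋, ⌈n/2⌉}. For n = 584: ⌊584^2/4⌋ = ⌊341056/4⌋ = 85264. The extremal graph is K_{292, 292}, which has 292·292 = 85264 edges.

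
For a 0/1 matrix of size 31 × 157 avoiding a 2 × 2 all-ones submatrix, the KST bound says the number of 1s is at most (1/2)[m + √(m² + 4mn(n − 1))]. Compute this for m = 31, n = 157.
z(31, 157; 2, 2) ≤ (1/2)[31 + √(31² + 4·31·157·156)] = (1/2)[31 + √3037969] = 886.9885

Kővári–Sós–Turán: let r_1, ..., r_31 be the row sums and z = Σ r_i the total number of 1s. Each pair of columns can share at most one row with both entries 1 (else a 2×2 all-ones block appears), so Σ_i C(r_i, 2) ≤ C(157, 2) = 12246. By convexity Σ_i C(r_i, 2) ≥ 31·C(z/31, 2) = z(z − 31)/(2·31), giving z² − 31z − 31·157·156 ≤ 0 and hence z ≤ (1/2)[31 + √(961 + 4·759252)] = (1/2)[31 + √3037969] ≈ (1/2)(31 + 1742.9771) = 886.9885.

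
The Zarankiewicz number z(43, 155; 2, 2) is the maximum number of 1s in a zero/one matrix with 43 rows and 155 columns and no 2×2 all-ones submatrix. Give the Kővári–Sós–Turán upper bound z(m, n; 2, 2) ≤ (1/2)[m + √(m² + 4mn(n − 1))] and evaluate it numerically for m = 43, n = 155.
z(43, 155; 2, 2) ≤ (1/2)[43 + √(43² + 4·43·155·154)] = (1/2)[43 + √4107489] = 1034.8471

Kővári–Sós–Turán: let r_1, ..., r_43 be the row sums and z = Σ r_i the total number of 1s. Each pair of columns can share at most one row with both entries 1 (else a 2×2 all-ones block appears), so Σ_i C(r_i, 2) ≤ C(155, 2) = 11935. By convexity Σ_i C(r_i, 2) ≥ 43·C(z/43, 2) = z(z − 43)/(2·43), giving z² − 43z − 43·155·154 ≤ 0 and hence z ≤ (1/2)[43 + √(1849 + 4·1026410)] = (1/2)[43 + √4107489] ≈ (1/2)(43 + 2026.6941) = 1034.8471.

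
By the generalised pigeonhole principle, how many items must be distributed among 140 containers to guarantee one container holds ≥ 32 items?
n = (32 − 1)·140 + 1 = 4341

By the generalised pigeonhole principle, to guarantee some box contains ≥ r objects we need more than (r − 1) · k objects total. Threshold: n = (r − 1) · k + 1. With r = 32 and k = 140: n = 31 · 140 + 1 = 4340 + 1 = 4341. For n = 4340 = 31 · 140, we can put exactly 31 objects in every box, avoiding 32 in any single one — so 4341 is tight.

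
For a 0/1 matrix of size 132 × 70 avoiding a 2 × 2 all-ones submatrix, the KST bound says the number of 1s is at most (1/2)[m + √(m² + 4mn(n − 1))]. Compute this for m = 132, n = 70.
z(132, 70; 2, 2) ≤ (1/2)[132 + √(132² + 4·132·70·69)] = (1/2)[132 + √2567664] = 867.1966

Kővári–Sós–Turán: let r_1, ..., r_132 be the row sums and z = Σ r_i the total number of 1s. Each pair of columns can share at most one row with both entries 1 (else a 2×2 all-ones block appears), so Σ_i C(r_i, 2) ≤ C(70, 2) = 2415. By convexity Σ_i C(r_i, 2) ≥ 132·C(z/132, 2) = z(z − 132)/(2·132), giving z² − 132z − 132·70·69 ≤ 0 and hence z ≤ (1/2)[132 + √(17424 + 4·637560)] = (1/2)[132 + √2567664] ≈ (1/2)(132 + 1602.3932) = 867.1966.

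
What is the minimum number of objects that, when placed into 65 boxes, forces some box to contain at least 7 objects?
n = (7 − 1)·65 + 1 = 391

By the generalised pigeonhole principle, to guarantee some box contains ≥ r objects we need more than (r − 1) · k objects total. Threshold: n = (r − 1) · k + 1. With r = 7 and k = 65: n = 6 · 65 + 1 = 390 + 1 = 391. For n = 390 = 6 · 65, we can put exactly 6 objects in every box, avoiding 7 in any single one — so 391 is tight.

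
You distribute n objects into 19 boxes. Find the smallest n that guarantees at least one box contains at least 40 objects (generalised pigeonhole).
n = (40 − 1)·19 + 1 = 742

By the generalised pigeonhole principle, to guarantee some box contains ≥ r objects we need more than (r − 1) · k objects total. Threshold: n = (r − 1) · k + 1. With r = 40 and k = 19: n = 39 · 19 + 1 = 741 + 1 = 742. For n = 741 = 39 · 19, we can put exactly 39 objects in every box, avoiding 40 in any single one — so 742 is tight.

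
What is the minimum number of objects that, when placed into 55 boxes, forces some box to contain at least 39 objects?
n = (39 − 1)·55 + 1 = 2091

By the generalised pigeonhole principle, to guarantee some box contains ≥ r objects we need more than (r − 1) · k objects total. Threshold: n = (r − 1) · k + 1. With r = 39 and k = 55: n = 38 · 55 + 1 = 2090 + 1 = 2091. For n = 2090 = 38 · 55, we can put exactly 38 objects in every box, avoiding 39 in any single one — so 2091 is tight.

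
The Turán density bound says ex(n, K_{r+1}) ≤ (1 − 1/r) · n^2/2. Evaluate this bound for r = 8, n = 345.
Turán density bound = (7/8) · 345^2/2 = 833175/16 ≈ 52073.4375

Turán's theorem: ex(n, K_{r+1}) is achieved by the complete r-partite Turán graph T(n, r) with parts as balanced as possible, and is at most (1 − 1/r) · n^2/2. For r = 8, n = 345: the density bound is (7/8) · 119025/2 = 833175/16 ≈ 52073.4375. The integer-valued extremum is e(T(345, 8)) = 52073, which is strictly less than the density bound 833175/16 since 8 ∤ 345 (the parts of T(345, 8) cannot all be equal).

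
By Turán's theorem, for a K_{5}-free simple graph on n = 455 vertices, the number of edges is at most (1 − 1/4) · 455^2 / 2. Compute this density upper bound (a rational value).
Turán density bound = (3/4) · 455^2/2 = 621075/8 ≈ 77634.375

Turán's theorem: ex(n, K_{r+1}) is achieved by the complete r-partite Turán graph T(n, r) with parts as balanced as possible, and is at most (1 − 1/r) · n^2/2. For r = 4, n = 455: the density bound is (3/4) · 207025/2 = 621075/8 ≈ 77634.375. The integer-valued extremum is e(T(455, 4)) = 77634, which is strictly less than the density bound 621075/8 since 4 ∤ 455 (the parts of T(455, 4) cannot all be equal).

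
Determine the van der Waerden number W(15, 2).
W(15, 2) = 15 + 1 = 16

A 2-term AP is any pair of integers, so a monochromatic 2-AP exists iff some colour is used at least twice. With 15 colours, the colouring i ↦ i on {1, ..., 15} uses each colour once, avoiding any monochromatic pair, so W(15, 2) > 15. For {1, ..., 16}, pigeonhole forces two integers of the same colour, which form a monochromatic 2-AP. Hence W(15, 2) = 16.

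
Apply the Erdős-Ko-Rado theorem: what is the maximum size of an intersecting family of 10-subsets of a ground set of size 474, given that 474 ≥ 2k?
max |F| = C(473, 9) = 3025055294742753415

The Erdős-Ko-Rado theorem states: for n ≥ 2k, an intersecting family of k-subsets of an n-element set has size at most C(n − 1, k − 1), with equality for 'star' families {A ⊆ [n] : |A| = k, i ∈ A} (fix an element i). For n = 474, k = 10: C(473, 9) = 3025055294742753415.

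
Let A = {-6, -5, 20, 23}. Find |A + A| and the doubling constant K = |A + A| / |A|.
K = |A + A| / |A| = 10/4 = 5/2

Enumerate A + A = {a + b : a, b ∈ A}. With |A| = 4, there are |A|^2 = 16 ordered sum pairs; collecting distinct values, A + A = {-12, -11, -10, 14, 15, 17, 18, 40, 43, 46}, so |A + A| = 10. Thus K = 10/4 = 5/2. For comparison, the minimum possible |A + A| over all 4-element sets is 2·4 − 1 = 7 (so min K = 7/4), attained only by arithmetic progressions.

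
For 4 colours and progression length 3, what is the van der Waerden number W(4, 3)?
W(4, 3) = 76

W(4, 3) = 76. The lower bound W(4, 3) > 75 comes from an explicit good 4-colouring of [1, 75]; the upper bound W(4, 3) ≤ 76 was verified by exhaustive search over 4-colourings of [1, 76].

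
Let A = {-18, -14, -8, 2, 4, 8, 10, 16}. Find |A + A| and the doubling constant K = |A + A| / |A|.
K = |A + A| / |A| = 27/8

Enumerate A + A = {a + b : a, b ∈ A}. With |A| = 8, there are |A|^2 = 64 ordered sum pairs; collecting distinct values, A + A = {-36, -32, -28, -26, -22, -16, -14, -12, -10, -8, -6, -4, -2, 0, 2, 4, 6, 8, 10, 12, 14, 16, 18, 20, 24, 26, 32}, so |A + A| = 27. Thus K = 27/8. For comparison, the minimum possible |A + A| over all 8-element sets is 2·8 − 1 = 15 (so min K = 15/8), attained only by arithmetic progressions.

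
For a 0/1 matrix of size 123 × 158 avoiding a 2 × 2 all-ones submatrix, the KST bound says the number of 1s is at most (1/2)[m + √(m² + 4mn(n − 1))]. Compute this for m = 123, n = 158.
z(123, 158; 2, 2) ≤ (1/2)[123 + √(123² + 4·123·158·157)] = (1/2)[123 + √12219681] = 1809.333

Kővári–Sós–Turán: let r_1, ..., r_123 be the row sums and z = Σ r_i the total number of 1s. Each pair of columns can share at most one row with both entries 1 (else a 2×2 all-ones block appears), so Σ_i C(r_i, 2) ≤ C(158, 2) = 12403. By convexity Σ_i C(r_i, 2) ≥ 123·C(z/123, 2) = z(z − 123)/(2·123), giving z² − 123z − 123·158·157 ≤ 0 and hence z ≤ (1/2)[123 + √(15129 + 4·3051138)] = (1/2)[123 + √12219681] ≈ (1/2)(123 + 3495.666) = 1809.333.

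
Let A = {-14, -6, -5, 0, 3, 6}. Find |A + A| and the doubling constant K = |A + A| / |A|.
K = |A + A| / |A| = 18/6 = 3

Enumerate A + A = {a + b : a, b ∈ A}. With |A| = 6, there are |A|^2 = 36 ordered sum pairs; collecting distinct values, A + A = {-28, -20, -19, -14, -12, -11, -10, -8, -6, -5, -3, -2, 0, 1, 3, 6, 9, 12}, so |A + A| = 18. Thus K = 18/6 = 3. For comparison, the minimum possible |A + A| over all 6-element sets is 2·6 − 1 = 11 (so min K = 11/6), attained only by arithmetic progressions.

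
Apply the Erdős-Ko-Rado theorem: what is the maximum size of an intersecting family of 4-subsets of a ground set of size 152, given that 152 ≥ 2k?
max |F| = C(151, 3) = 562475

Erdős-Ko-Rado (1961): when n ≥ 2k, max |F| = C(n−1, k−1). The bound is attained by the star {A : i ∈ A} for any fixed i ∈ [n]. Here C(152−1, 4−1) = C(151, 3) = 562475.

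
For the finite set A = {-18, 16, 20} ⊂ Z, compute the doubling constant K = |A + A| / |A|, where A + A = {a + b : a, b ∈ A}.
K = |A + A| / |A| = 6/3 = 2

Enumerate A + A = {a + b : a, b ∈ A}. With |A| = 3, there are |A|^2 = 9 ordered sum pairs; collecting distinct values, A + A = {-36, -2, 2, 32, 36, 40}, so |A + A| = 6. Thus K = 6/3 = 2. For comparison, the minimum possible |A + A| over all 3-element sets is 2·3 − 1 = 5 (so min K = 5/3), attained only by arithmetic progressions.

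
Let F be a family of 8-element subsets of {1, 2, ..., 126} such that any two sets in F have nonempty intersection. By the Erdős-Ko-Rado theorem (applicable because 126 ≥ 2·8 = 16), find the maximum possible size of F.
max |F| = C(125, 7) = 79740633500

The Erdős-Ko-Rado theorem states: for n ≥ 2k, an intersecting family of k-subsets of an n-element set has size at most C(n − 1, k − 1), with equality for 'star' families {A ⊆ [n] : |A| = k, i ∈ A} (fix an element i). For n = 126, k = 8: C(125, 7) = 79740633500.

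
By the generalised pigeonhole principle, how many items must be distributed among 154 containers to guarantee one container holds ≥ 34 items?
n = (34 − 1)·154 + 1 = 5083

By the generalised pigeonhole principle, to guarantee some box contains ≥ r objects we need more than (r − 1) · k objects total. Threshold: n = (r − 1) · k + 1. With r = 34 and k = 154: n = 33 · 154 + 1 = 5082 + 1 = 5083. For n = 5082 = 33 · 154, we can put exactly 33 objects in every box, avoiding 34 in any single one — so 5083 is tight.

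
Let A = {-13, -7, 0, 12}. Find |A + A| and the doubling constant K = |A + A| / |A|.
K = |A + A| / |A| = 10/4 = 5/2

Enumerate A + A = {a + b : a, b ∈ A}. With |A| = 4, there are |A|^2 = 16 ordered sum pairs; collecting distinct values, A + A = {-26, -20, -14, -13, -7, -1, 0, 5, 12, 24}, so |A + A| = 10. Thus K = 10/4 = 5/2. For comparison, the minimum possible |A + A| over all 4-element sets is 2·4 − 1 = 7 (so min K = 7/4), attained only by arithmetic progressions.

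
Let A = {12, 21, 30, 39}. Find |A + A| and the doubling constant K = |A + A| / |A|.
K = |A + A| / |A| = 7/4

Enumerate A + A = {a + b : a, b ∈ A}. With |A| = 4, there are |A|^2 = 16 ordered sum pairs; collecting distinct values, A + A = {24, 33, 42, 51, 60, 69, 78}, so |A + A| = 7. Thus K = 7/4. Here |A + A| = 2|A| − 1 = 7, the minimum possible — so K = 7/4 is minimal, which holds iff A is an arithmetic progression.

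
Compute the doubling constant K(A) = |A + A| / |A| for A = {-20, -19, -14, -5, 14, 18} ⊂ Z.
K = |A + A| / |A| = 21/6 = 7/2

Enumerate A + A = {a + b : a, b ∈ A}. With |A| = 6, there are |A|^2 = 36 ordered sum pairs; collecting distinct values, A + A = {-40, -39, -38, -34, -33, -28, -25, -24, -19, -10, -6, -5, -2, -1, 0, 4, 9, 13, 28, 32, 36}, so |A + A| = 21. Thus K = 21/6 = 7/2. For comparison, the minimum possible |A + A| over all 6-element sets is 2·6 − 1 = 11 (so min K = 11/6), attained only by arithmetic progressions.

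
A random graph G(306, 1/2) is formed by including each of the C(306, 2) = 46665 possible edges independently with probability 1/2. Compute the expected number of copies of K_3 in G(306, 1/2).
E[# K_3] = C(306, 3) · (1/2)^C(3, 2) = 4728720 / 2^3 = 591090

For each 3-subset S of vertices (there are C(306, 3) = 4728720 such S), let X_S = 1 if S induces a K_3 (all C(3, 2) = 3 edges present). Then P(X_S = 1) = (1/2)^3 = 1/8. By linearity of expectation, E[# K_3] = C(306, 3) · (1/2)^3 = 4728720 / 8 = 591090.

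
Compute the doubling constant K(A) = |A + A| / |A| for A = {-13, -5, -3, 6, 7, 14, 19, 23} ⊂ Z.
K = |A + A| / |A| = 32/8 = 4

Enumerate A + A = {a + b : a, b ∈ A}. With |A| = 8, there are |A|^2 = 64 ordered sum pairs; collecting distinct values, A + A = {-26, -18, -16, -10, -8, -7, -6, 1, 2, 3, 4, 6, 9, 10, 11, 12, 13, 14, 16, 18, 20, 21, 25, 26, 28, 29, 30, 33, 37, 38, 42, 46}, so |A + A| = 32. Thus K = 32/8 = 4. For comparison, the minimum possible |A + A| over all 8-element sets is 2·8 − 1 = 15 (so min K = 15/8), attained only by arithmetic progressions.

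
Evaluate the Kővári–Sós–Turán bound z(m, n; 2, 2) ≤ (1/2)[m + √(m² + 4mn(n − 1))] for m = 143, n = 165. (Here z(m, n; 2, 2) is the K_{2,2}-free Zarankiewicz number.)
z(143, 165; 2, 2) ≤ (1/2)[143 + √(143² + 4·143·165·164)] = (1/2)[143 + √15498769] = 2039.9238

Kővári–Sós–Turán: let r_1, ..., r_143 be the row sums and z = Σ r_i the total number of 1s. Each pair of columns can share at most one row with both entries 1 (else a 2×2 all-ones block appears), so Σ_i C(r_i, 2) ≤ C(165, 2) = 13530. By convexity Σ_i C(r_i, 2) ≥ 143·C(z/143, 2) = z(z − 143)/(2·143), giving z² − 143z − 143·165·164 ≤ 0 and hence z ≤ (1/2)[143 + √(20449 + 4·3869580)] = (1/2)[143 + √15498769] ≈ (1/2)(143 + 3936.8476) = 2039.9238.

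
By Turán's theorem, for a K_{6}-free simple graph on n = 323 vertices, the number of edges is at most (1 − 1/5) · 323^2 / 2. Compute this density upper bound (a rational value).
Turán density bound = (4/5) · 323^2/2 = 208658/5 ≈ 41731.6

Turán's theorem: ex(n, K_{r+1}) is achieved by the complete r-partite Turán graph T(n, r) with parts as balanced as possible, and is at most (1 − 1/r) · n^2/2. For r = 5, n = 323: the density bound is (4/5) · 104329/2 = 208658/5 ≈ 41731.6. The integer-valued extremum is e(T(323, 5)) = 41731, which is strictly less than the density bound 208658/5 since 5 ∤ 323 (the parts of T(323, 5) cannot all be equal).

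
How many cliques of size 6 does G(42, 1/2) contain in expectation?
E[# K_6] = C(42, 6) · (1/2)^C(6, 2) = 5245786 / 2^15 = 2622893/16384 ≈ 160.088684

For each 6-subset S of vertices (there are C(42, 6) = 5245786 such S), let X_S = 1 if S induces a K_6 (all C(6, 2) = 15 edges present). Then P(X_S = 1) = (1/2)^15 = 1/32768. By linearity of expectation, E[# K_6] = C(42, 6) · (1/2)^15 = 5245786 / 32768 = 2622893/16384 ≈ 160.088684.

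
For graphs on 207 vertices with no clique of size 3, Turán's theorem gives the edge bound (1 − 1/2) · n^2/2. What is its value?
Turán density bound = (1/2) · 207^2/2 = 42849/4 ≈ 10712.25

Turán's theorem: ex(n, K_{r+1}) is achieved by the complete r-partite Turán graph T(n, r) with parts as balanced as possible, and is at most (1 − 1/r) · n^2/2. For r = 2, n = 207: the density bound is (1/2) · 42849/2 = 42849/4 ≈ 10712.25. The integer-valued extremum is e(T(207, 2)) = 10712, which is strictly less than the density bound 42849/4 since 2 ∤ 207 (the parts of T(207, 2) cannot all be equal).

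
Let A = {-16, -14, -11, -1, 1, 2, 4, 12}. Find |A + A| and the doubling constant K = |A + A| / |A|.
K = |A + A| / |A| = 29/8

Enumerate A + A = {a + b : a, b ∈ A}. With |A| = 8, there are |A|^2 = 64 ordered sum pairs; collecting distinct values, A + A = {-32, -30, -28, -27, -25, -22, -17, -15, -14, -13, -12, -10, -9, -7, -4, -2, 0, 1, 2, 3, 4, 5, 6, 8, 11, 13, 14, 16, 24}, so |A + A| = 29. Thus K = 29/8. For comparison, the minimum possible |A + A| over all 8-element sets is 2·8 − 1 = 15 (so min K = 15/8), attained only by arithmetic progressions.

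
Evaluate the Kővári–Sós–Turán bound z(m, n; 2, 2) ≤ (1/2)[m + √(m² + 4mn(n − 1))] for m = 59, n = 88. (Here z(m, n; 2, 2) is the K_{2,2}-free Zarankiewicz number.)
z(59, 88; 2, 2) ≤ (1/2)[59 + √(59² + 4·59·88·87)] = (1/2)[59 + √1810297] = 702.2364

Kővári–Sós–Turán: let r_1, ..., r_59 be the row sums and z = Σ r_i the total number of 1s. Each pair of columns can share at most one row with both entries 1 (else a 2×2 all-ones block appears), so Σ_i C(r_i, 2) ≤ C(88, 2) = 3828. By convexity Σ_i C(r_i, 2) ≥ 59·C(z/59, 2) = z(z − 59)/(2·59), giving z² − 59z − 59·88·87 ≤ 0 and hence z ≤ (1/2)[59 + √(3481 + 4·451704)] = (1/2)[59 + √1810297] ≈ (1/2)(59 + 1345.4728) = 702.2364.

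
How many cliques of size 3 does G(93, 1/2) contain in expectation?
E[# K_3] = C(93, 3) · (1/2)^C(3, 2) = 129766 / 2^3 = 64883/4 = 16220.75

For each 3-subset S of vertices (there are C(93, 3) = 129766 such S), let X_S = 1 if S induces a K_3 (all C(3, 2) = 3 edges present). Then P(X_S = 1) = (1/2)^3 = 1/8. By linearity of expectation, E[# K_3] = C(93, 3) · (1/2)^3 = 129766 / 8 = 64883/4 = 16220.75.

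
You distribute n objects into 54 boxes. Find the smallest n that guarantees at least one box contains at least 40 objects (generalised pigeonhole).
n = (40 − 1)·54 + 1 = 2107

By the generalised pigeonhole principle, to guarantee some box contains ≥ r objects we need more than (r − 1) · k objects total. Threshold: n = (r − 1) · k + 1. With r = 40 and k = 54: n = 39 · 54 + 1 = 2106 + 1 = 2107. For n = 2106 = 39 · 54, we can put exactly 39 objects in every box, avoiding 40 in any single one — so 2107 is tight.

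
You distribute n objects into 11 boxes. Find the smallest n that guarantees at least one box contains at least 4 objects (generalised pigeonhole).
n = (4 − 1)·11 + 1 = 34

By the generalised pigeonhole principle, to guarantee some box contains ≥ r objects we need more than (r − 1) · k objects total. Threshold: n = (r − 1) · k + 1. With r = 4 and k = 11: n = 3 · 11 + 1 = 33 + 1 = 34. For n = 33 = 3 · 11, we can put exactly 3 objects in every box, avoiding 4 in any single one — so 34 is tight.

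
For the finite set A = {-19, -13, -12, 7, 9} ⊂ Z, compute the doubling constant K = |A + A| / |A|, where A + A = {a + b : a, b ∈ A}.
K = |A + A| / |A| = 15/5 = 3

Enumerate A + A = {a + b : a, b ∈ A}. With |A| = 5, there are |A|^2 = 25 ordered sum pairs; collecting distinct values, A + A = {-38, -32, -31, -26, -25, -24, -12, -10, -6, -5, -4, -3, 14, 16, 18}, so |A + A| = 15. Thus K = 15/5 = 3. For comparison, the minimum possible |A + A| over all 5-element sets is 2·5 − 1 = 9 (so min K = 9/5), attained only by arithmetic progressions.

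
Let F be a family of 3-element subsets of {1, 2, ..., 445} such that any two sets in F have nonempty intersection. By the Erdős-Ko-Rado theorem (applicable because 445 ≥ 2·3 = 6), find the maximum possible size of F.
max |F| = C(444, 2) = 98346

The Erdős-Ko-Rado theorem states: for n ≥ 2k, an intersecting family of k-subsets of an n-element set has size at most C(n − 1, k − 1), with equality for 'star' families {A ⊆ [n] : |A| = k, i ∈ A} (fix an element i). For n = 445, k = 3: C(444, 2) = 98346.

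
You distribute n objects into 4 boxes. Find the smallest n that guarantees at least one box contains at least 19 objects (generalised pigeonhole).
n = (19 − 1)·4 + 1 = 73

By the generalised pigeonhole principle, to guarantee some box contains ≥ r objects we need more than (r − 1) · k objects total. Threshold: n = (r − 1) · k + 1. With r = 19 and k = 4: n = 18 · 4 + 1 = 72 + 1 = 73. For n = 72 = 18 · 4, we can put exactly 18 objects in every box, avoiding 19 in any single one — so 73 is tight.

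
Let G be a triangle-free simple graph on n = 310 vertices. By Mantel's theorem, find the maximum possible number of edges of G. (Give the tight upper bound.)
ex(310, K_3) = ⌊310^2/4⌋ = 24025

Mantel (1907): a triangle-free graph on n vertices has at most ⌊n^2/4⌋ edges, with equality for the complete bipartite graph K_{⌊n/2⌋, ⌈n/2⌉}. For n = 310: ⌊310^2/4⌋ = ⌊96100/4⌋ = 24025. The extremal graph is K_{155, 155}, which has 155·155 = 24025 edges.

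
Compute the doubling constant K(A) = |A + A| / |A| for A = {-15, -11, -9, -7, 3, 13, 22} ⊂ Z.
K = |A + A| / |A| = 25/7

Enumerate A + A = {a + b : a, b ∈ A}. With |A| = 7, there are |A|^2 = 49 ordered sum pairs; collecting distinct values, A + A = {-30, -26, -24, -22, -20, -18, -16, -14, -12, -8, -6, -4, -2, 2, 4, 6, 7, 11, 13, 15, 16, 25, 26, 35, 44}, so |A + A| = 25. Thus K = 25/7. For comparison, the minimum possible |A + A| over all 7-element sets is 2·7 − 1 = 13 (so min K = 13/7), attained only by arithmetic progressions.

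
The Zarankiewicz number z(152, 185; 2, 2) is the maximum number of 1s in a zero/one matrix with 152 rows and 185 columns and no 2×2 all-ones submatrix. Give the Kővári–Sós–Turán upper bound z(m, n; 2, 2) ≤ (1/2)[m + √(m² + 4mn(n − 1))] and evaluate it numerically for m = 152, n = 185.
z(152, 185; 2, 2) ≤ (1/2)[152 + √(152² + 4·152·185·184)] = (1/2)[152 + √20719424] = 2351.9297

Kővári–Sós–Turán: let r_1, ..., r_152 be the row sums and z = Σ r_i the total number of 1s. Each pair of columns can share at most one row with both entries 1 (else a 2×2 all-ones block appears), so Σ_i C(r_i, 2) ≤ C(185, 2) = 17020. By convexity Σ_i C(r_i, 2) ≥ 152·C(z/152, 2) = z(z − 152)/(2·152), giving z² − 152z − 152·185·184 ≤ 0 and hence z ≤ (1/2)[152 + √(23104 + 4·5174080)] = (1/2)[152 + √20719424] ≈ (1/2)(152 + 4551.8594) = 2351.9297.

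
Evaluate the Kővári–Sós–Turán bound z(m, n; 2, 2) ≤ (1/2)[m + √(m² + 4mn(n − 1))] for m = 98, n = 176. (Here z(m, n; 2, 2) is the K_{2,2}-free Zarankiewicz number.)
z(98, 176; 2, 2) ≤ (1/2)[98 + √(98² + 4·98·176·175)] = (1/2)[98 + √12083204] = 1787.0452

Kővári–Sós–Turán: let r_1, ..., r_98 be the row sums and z = Σ r_i the total number of 1s. Each pair of columns can share at most one row with both entries 1 (else a 2×2 all-ones block appears), so Σ_i C(r_i, 2) ≤ C(176, 2) = 15400. By convexity Σ_i C(r_i, 2) ≥ 98·C(z/98, 2) = z(z − 98)/(2·98), giving z² − 98z − 98·176·175 ≤ 0 and hence z ≤ (1/2)[98 + √(9604 + 4·3018400)] = (1/2)[98 + √12083204] ≈ (1/2)(98 + 3476.0903) = 1787.0452.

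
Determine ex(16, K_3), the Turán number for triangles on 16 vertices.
ex(16, K_3) = ⌊16^2/4⌋ = 64

Mantel (1907): a triangle-free graph on n vertices has at most ⌊n^2/4⌋ edges, with equality for the complete bipartite graph K_{⌊n/2⌋, ⌈n/2⌉}. For n = 16: ⌊16^2/4⌋ = ⌊256/4⌋ = 64. The extremal graph is K_{8, 8}, which has 8·8 = 64 edges.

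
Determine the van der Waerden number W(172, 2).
W(172, 2) = 172 + 1 = 173

A 2-term AP is any pair of integers, so a monochromatic 2-AP exists iff some colour is used at least twice. With 172 colours, the colouring i ↦ i on {1, ..., 172} uses each colour once, avoiding any monochromatic pair, so W(172, 2) > 172. For {1, ..., 173}, pigeonhole forces two integers of the same colour, which form a monochromatic 2-AP. Hence W(172, 2) = 173.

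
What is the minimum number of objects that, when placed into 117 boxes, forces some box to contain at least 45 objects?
n = (45 − 1)·117 + 1 = 5149

By the generalised pigeonhole principle, to guarantee some box contains ≥ r objects we need more than (r − 1) · k objects total. Threshold: n = (r − 1) · k + 1. With r = 45 and k = 117: n = 44 · 117 + 1 = 5148 + 1 = 5149. For n = 5148 = 44 · 117, we can put exactly 44 objects in every box, avoiding 45 in any single one — so 5149 is tight.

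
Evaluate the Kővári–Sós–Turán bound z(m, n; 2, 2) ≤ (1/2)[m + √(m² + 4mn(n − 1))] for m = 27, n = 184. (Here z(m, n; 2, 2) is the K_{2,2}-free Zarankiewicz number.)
z(27, 184; 2, 2) ≤ (1/2)[27 + √(27² + 4·27·184·183)] = (1/2)[27 + √3637305] = 967.086

Kővári–Sós–Turán: let r_1, ..., r_27 be the row sums and z = Σ r_i the total number of 1s. Each pair of columns can share at most one row with both entries 1 (else a 2×2 all-ones block appears), so Σ_i C(r_i, 2) ≤ C(184, 2) = 16836. By convexity Σ_i C(r_i, 2) ≥ 27·C(z/27, 2) = z(z − 27)/(2·27), giving z² − 27z − 27·184·183 ≤ 0 and hence z ≤ (1/2)[27 + √(729 + 4·909144)] = (1/2)[27 + √3637305] ≈ (1/2)(27 + 1907.172) = 967.086.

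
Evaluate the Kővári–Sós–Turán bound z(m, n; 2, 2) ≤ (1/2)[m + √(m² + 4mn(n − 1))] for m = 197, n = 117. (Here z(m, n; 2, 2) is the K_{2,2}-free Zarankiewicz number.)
z(197, 117; 2, 2) ≤ (1/2)[197 + √(197² + 4·197·117·116)] = (1/2)[197 + √10733545] = 1736.6045

Kővári–Sós–Turán: let r_1, ..., r_197 be the row sums and z = Σ r_i the total number of 1s. Each pair of columns can share at most one row with both entries 1 (else a 2×2 all-ones block appears), so Σ_i C(r_i, 2) ≤ C(117, 2) = 6786. By convexity Σ_i C(r_i, 2) ≥ 197·C(z/197, 2) = z(z − 197)/(2·197), giving z² − 197z − 197·117·116 ≤ 0 and hence z ≤ (1/2)[197 + √(38809 + 4·2673684)] = (1/2)[197 + √10733545] ≈ (1/2)(197 + 3276.2089) = 1736.6045.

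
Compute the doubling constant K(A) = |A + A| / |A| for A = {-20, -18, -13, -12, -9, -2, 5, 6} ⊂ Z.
K = |A + A| / |A| = 31/8

Enumerate A + A = {a + b : a, b ∈ A}. With |A| = 8, there are |A|^2 = 64 ordered sum pairs; collecting distinct values, A + A = {-40, -38, -36, -33, -32, -31, -30, -29, -27, -26, -25, -24, -22, -21, -20, -18, -15, -14, -13, -12, -11, -8, -7, -6, -4, -3, 3, 4, 10, 11, 12}, so |A + A| = 31. Thus K = 31/8. For comparison, the minimum possible |A + A| over all 8-element sets is 2·8 − 1 = 15 (so min K = 15/8), attained only by arithmetic progressions.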